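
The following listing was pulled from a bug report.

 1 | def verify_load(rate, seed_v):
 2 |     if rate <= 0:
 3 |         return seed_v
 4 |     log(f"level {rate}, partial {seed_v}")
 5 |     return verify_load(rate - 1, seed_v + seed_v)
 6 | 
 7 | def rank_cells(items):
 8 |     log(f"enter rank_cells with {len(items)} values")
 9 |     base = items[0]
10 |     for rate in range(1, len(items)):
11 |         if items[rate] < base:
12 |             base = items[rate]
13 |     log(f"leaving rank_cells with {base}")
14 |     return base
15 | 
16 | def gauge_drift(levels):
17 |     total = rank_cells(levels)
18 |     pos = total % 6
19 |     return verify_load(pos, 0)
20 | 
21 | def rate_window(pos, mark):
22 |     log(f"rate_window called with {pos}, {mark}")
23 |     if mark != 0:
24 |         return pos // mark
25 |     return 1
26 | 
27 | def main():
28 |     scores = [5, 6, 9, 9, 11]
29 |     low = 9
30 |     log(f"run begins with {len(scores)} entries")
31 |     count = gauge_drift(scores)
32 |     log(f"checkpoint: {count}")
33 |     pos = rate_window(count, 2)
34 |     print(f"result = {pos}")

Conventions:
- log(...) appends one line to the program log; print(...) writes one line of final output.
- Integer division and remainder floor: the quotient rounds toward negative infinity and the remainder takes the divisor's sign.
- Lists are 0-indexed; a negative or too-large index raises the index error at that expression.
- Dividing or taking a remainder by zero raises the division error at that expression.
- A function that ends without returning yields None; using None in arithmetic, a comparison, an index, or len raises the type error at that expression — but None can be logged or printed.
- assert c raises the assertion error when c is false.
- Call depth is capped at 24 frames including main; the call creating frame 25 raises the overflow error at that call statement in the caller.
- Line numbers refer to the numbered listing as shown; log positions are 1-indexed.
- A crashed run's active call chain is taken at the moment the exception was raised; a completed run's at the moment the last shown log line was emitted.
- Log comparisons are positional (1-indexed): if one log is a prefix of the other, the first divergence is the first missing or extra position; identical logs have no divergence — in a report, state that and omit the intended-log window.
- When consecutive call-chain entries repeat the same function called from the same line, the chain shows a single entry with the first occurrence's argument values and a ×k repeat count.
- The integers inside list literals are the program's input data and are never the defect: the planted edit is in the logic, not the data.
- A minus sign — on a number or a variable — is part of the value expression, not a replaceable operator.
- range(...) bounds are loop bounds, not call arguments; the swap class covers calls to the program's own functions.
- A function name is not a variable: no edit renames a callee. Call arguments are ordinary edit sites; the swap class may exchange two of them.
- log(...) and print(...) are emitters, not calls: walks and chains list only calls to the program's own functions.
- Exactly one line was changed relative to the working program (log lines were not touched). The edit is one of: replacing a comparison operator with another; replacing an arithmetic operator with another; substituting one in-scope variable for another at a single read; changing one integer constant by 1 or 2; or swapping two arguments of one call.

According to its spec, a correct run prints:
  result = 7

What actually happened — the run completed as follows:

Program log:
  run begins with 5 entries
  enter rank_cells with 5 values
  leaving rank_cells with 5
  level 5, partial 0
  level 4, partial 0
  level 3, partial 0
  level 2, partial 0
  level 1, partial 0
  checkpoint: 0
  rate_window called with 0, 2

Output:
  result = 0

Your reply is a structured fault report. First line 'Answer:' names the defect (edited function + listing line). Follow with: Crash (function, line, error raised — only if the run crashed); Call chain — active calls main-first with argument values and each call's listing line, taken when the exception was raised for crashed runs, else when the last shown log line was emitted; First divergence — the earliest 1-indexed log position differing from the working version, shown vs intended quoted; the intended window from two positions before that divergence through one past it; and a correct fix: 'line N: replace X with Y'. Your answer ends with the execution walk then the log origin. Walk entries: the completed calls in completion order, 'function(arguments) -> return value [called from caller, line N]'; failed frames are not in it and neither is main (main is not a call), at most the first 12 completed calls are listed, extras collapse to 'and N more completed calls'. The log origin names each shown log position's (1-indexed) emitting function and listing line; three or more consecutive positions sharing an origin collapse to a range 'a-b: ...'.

Answer: the defect is in verify_load at line 5.
Key observation: The log first diverges at position 5: the faulty run prints 'level 4, partial 0' where the working version prints 'level 4, partial 5'.
Call chain: main -> rate_window(0, 2) (called at line 33).
First divergence: at position 5 the run shows 'level 4, partial 0' where the working version logs 'level 4, partial 5'.
Intended log window:
  3: leaving rank_cells with 5
  4: level 5, partial 0
  5: level 4, partial 5
  6: level 3, partial 9
Execution walk:
  rank_cells([5, 6, 9, 9, 11]) -> 5  [called from gauge_drift, line 17]
  verify_load(0, 0) -> 0  [called from verify_load, line 5]
  verify_load(1, 0) -> 0  [called from verify_load, line 5]
  verify_load(2, 0) -> 0  [called from verify_load, line 5]
  verify_load(3, 0) -> 0  [called from verify_load, line 5]
  verify_load(4, 0) -> 0  [called from verify_load, line 5]
  verify_load(5, 0) -> 0  [called from gauge_drift, line 19]
  gauge_drift([5, 6, 9, 9, 11]) -> 0  [called from main, line 31]
  rate_window(0, 2) -> 0  [called from main, line 33]
Log origin:
  1: from main, line 30
  2: from rank_cells, line 8
  3: from rank_cells, line 13
  4-8: from verify_load, line 4
  9: from main, line 32
  10: from rate_window, line 22
A correct fix: line 5: replace `seed_v + seed_v` with `seed_v + rate`.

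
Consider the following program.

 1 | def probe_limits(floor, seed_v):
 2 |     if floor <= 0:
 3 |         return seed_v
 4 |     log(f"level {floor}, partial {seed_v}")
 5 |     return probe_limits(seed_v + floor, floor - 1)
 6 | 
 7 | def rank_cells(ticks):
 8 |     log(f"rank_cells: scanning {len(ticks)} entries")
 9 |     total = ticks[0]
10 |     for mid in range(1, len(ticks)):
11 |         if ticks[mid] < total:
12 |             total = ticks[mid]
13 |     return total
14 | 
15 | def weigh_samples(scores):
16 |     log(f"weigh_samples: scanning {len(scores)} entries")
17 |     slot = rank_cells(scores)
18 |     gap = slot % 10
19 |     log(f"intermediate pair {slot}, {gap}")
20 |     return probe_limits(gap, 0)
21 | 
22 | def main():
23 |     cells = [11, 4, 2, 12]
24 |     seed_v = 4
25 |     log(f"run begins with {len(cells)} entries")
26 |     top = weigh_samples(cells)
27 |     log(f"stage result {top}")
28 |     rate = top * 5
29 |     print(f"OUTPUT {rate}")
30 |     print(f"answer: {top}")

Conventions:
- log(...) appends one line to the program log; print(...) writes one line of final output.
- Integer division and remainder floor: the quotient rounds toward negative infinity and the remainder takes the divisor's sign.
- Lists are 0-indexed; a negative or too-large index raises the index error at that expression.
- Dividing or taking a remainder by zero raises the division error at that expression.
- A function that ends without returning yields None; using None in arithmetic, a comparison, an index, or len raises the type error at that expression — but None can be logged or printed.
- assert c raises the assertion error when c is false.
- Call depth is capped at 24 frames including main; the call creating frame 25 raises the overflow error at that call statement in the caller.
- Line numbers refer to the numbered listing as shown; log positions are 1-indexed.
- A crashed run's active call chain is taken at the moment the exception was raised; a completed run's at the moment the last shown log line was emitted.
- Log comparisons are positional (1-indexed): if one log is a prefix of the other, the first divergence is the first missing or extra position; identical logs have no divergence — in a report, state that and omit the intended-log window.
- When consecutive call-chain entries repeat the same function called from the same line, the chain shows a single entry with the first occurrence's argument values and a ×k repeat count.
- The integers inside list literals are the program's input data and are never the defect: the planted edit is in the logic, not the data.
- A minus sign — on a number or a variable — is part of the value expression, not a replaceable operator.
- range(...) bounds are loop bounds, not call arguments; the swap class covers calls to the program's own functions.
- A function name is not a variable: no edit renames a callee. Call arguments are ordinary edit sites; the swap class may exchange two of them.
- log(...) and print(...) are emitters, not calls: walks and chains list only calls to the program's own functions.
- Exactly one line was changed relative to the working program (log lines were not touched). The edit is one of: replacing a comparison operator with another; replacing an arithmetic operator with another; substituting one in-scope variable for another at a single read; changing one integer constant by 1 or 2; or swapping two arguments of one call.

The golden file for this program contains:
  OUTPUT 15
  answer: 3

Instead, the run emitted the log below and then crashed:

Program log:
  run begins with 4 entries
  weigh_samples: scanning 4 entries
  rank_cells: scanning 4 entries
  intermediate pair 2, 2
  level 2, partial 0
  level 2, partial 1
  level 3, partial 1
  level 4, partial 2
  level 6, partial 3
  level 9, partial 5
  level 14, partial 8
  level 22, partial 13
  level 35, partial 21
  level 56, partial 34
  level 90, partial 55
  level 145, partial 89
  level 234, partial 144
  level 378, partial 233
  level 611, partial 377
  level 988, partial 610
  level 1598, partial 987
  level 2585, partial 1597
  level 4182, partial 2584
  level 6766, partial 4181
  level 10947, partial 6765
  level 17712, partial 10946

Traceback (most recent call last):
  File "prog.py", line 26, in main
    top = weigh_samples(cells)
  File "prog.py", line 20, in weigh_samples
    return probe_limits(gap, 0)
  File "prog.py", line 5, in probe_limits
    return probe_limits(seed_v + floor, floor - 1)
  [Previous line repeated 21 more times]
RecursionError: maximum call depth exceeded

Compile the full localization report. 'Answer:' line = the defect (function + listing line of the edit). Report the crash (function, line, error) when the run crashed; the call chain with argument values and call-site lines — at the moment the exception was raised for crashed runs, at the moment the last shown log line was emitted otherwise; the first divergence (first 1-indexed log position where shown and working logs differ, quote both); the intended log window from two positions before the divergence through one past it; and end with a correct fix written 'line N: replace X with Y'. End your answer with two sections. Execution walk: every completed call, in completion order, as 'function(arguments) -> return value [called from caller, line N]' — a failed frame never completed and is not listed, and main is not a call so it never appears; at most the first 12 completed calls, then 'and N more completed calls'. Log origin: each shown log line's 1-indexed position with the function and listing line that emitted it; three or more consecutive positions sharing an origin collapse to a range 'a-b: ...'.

Answer: the defect is in probe_limits at line 5.
The tell: At log position 6 the runs split — shown 'level 2, partial 1', but the working version logs 'level 1, partial 2'.
Crash: probe_limits, line 5, RecursionError.
Call chain: main -> weigh_samples([11, 4, 2, 12]) (called at line 26) -> probe_limits(2, 0) (called at line 20) -> probe_limits(2, 1) (called at line 5) ×21.
First divergence: position 6 — shown 'level 2, partial 1', intended 'level 1, partial 2'.
Intended log window:
  4: intermediate pair 2, 2
  5: level 2, partial 0
  6: level 1, partial 2
  7: stage result 3
Execution walk:
  rank_cells([11, 4, 2, 12]) -> 2  [called from weigh_samples, line 17]
Log line origins:
  1: logged in main at line 25
  2: logged in weigh_samples at line 16
  3: logged in rank_cells at line 8
  4: logged in weigh_samples at line 19
  5-26: logged in probe_limits at line 4
A correct fix: line 5: replace `probe_limits(seed_v + floor, floor - 1)` with `probe_limits(floor - 1, seed_v + floor)`.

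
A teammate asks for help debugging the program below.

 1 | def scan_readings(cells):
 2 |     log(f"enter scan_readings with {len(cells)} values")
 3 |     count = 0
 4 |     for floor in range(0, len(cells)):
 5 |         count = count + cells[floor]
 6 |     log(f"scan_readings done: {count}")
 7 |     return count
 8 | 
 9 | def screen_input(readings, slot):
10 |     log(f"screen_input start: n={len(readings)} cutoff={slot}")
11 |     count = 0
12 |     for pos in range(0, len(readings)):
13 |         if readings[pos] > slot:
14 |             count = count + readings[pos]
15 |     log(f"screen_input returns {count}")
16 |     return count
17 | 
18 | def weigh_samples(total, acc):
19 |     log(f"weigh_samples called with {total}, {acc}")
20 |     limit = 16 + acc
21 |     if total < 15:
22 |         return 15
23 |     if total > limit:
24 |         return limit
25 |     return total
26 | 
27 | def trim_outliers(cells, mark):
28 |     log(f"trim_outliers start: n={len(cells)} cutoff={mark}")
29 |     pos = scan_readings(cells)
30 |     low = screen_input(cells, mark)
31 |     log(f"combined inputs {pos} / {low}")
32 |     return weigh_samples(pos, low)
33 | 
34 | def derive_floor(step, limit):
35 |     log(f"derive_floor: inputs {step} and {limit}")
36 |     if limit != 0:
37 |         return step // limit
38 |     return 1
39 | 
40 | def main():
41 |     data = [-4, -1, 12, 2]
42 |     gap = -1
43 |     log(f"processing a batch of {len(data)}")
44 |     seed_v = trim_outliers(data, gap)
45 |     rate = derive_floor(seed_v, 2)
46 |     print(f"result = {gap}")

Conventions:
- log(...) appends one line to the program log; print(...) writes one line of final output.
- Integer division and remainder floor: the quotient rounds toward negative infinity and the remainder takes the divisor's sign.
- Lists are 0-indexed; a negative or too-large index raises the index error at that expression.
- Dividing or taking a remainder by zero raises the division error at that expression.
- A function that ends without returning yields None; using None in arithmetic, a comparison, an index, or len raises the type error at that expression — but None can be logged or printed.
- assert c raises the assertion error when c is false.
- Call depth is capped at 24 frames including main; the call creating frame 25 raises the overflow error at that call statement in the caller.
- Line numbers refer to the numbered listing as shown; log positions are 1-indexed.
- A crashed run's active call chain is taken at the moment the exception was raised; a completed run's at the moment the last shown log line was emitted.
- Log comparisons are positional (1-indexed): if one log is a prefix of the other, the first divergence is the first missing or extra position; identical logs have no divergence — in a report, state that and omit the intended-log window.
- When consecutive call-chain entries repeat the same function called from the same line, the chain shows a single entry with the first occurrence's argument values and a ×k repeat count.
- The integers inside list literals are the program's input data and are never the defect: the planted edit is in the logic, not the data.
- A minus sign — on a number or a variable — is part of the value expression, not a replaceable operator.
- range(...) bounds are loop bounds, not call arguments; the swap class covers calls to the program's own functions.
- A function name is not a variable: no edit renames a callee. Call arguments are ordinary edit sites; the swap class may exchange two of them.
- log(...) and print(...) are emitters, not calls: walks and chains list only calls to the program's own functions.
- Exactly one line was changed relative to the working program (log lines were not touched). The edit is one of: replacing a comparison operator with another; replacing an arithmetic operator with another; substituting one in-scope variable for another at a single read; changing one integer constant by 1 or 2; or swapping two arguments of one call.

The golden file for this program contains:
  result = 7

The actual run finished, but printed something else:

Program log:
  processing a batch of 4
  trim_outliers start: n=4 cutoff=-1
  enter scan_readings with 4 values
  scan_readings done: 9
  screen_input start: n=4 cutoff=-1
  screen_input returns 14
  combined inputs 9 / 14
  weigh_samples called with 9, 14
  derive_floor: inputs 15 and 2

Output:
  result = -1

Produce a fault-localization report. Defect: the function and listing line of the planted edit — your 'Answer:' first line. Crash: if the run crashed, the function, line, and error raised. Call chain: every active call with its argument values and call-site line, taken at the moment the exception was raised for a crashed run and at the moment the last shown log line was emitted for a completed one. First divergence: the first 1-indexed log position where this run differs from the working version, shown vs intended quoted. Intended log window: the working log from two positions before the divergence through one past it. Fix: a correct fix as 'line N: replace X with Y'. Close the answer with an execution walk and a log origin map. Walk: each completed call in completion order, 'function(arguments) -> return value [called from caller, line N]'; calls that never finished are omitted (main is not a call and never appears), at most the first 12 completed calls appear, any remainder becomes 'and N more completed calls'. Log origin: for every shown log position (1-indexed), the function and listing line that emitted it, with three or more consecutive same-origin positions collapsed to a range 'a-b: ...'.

Answer: the defect is in main at line 46.
Core observation: The logs agree in full; only the final output differs.
Call chain: main -> derive_floor(15, 2) (called at line 45).
First divergence: none — the logs agree in full.
Execution walk:
  scan_readings([-4, -1, 12, 2]) -> 9  [called from trim_outliers, line 29]
  screen_input([-4, -1, 12, 2], -1) -> 14  [called from trim_outliers, line 30]
  weigh_samples(9, 14) -> 15  [called from trim_outliers, line 32]
  trim_outliers([-4, -1, 12, 2], -1) -> 15  [called from main, line 44]
  derive_floor(15, 2) -> 7  [called from main, line 45]
Log origins:
  1: logged in main at line 43
  2: logged in trim_outliers at line 28
  3: logged in scan_readings at line 2
  4: logged in scan_readings at line 6
  5: logged in screen_input at line 10
  6: logged in screen_input at line 15
  7: logged in trim_outliers at line 31
  8: logged in weigh_samples at line 19
  9: logged in derive_floor at line 35
A correct fix: line 46: replace `gap` with `rate`.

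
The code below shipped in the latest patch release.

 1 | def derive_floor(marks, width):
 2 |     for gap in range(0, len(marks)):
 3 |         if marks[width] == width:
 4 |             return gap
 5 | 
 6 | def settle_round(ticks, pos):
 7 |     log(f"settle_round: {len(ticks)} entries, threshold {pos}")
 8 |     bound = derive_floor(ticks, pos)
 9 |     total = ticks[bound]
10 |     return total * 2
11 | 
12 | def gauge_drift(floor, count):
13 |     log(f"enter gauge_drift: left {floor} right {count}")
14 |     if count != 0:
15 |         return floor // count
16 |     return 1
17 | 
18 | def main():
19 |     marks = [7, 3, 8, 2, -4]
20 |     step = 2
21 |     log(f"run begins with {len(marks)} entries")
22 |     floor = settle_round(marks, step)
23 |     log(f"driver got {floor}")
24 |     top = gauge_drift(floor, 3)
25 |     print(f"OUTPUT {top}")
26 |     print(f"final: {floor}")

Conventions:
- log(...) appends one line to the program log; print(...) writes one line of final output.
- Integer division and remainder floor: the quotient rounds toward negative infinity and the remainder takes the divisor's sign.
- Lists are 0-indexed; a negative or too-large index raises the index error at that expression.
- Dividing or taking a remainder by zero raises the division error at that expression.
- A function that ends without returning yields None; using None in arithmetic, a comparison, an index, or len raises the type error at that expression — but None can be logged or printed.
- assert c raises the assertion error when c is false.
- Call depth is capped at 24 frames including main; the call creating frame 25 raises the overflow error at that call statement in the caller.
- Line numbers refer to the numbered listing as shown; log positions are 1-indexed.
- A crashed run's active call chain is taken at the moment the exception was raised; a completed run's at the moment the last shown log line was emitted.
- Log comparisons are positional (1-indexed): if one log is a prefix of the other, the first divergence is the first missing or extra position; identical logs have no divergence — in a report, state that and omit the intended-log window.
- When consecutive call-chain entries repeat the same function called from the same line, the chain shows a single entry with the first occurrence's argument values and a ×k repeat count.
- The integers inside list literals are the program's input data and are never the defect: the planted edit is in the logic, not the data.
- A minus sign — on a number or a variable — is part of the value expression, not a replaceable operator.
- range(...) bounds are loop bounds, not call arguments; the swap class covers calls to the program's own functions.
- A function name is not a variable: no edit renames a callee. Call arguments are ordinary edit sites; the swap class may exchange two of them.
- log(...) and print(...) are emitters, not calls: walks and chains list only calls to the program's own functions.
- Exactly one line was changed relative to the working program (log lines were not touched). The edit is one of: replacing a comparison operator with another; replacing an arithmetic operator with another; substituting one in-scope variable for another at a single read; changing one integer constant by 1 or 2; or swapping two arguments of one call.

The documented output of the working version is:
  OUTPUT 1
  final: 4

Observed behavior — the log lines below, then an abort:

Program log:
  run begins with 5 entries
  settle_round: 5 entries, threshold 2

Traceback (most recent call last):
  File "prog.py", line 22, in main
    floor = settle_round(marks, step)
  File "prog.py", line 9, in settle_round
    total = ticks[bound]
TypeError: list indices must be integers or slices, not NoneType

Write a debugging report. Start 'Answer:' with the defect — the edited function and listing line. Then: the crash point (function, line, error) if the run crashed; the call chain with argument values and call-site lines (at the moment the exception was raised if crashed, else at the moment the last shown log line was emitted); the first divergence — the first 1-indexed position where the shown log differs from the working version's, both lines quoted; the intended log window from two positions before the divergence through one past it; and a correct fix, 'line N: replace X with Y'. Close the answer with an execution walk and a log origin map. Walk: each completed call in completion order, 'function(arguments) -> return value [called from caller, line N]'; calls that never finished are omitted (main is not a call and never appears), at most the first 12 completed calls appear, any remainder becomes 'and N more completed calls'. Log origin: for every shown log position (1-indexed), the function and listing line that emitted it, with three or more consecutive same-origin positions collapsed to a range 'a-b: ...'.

Answer: the defect is in derive_floor at line 3.
Core observation: The shown log is a 2-line prefix of the intended one, whose next entry is 'driver got 4'.
Crash: settle_round, line 9, TypeError.
Call chain: main -> settle_round([7, 3, 8, 2, -4], 2) (called at line 22).
First divergence: position 3 (shown log ended at 2 lines; the working version continues: 'driver got 4').
Intended log window:
  1: run begins with 5 entries
  2: settle_round: 5 entries, threshold 2
  3: driver got 4
  4: enter gauge_drift: left 4 right 3
Execution walk:
  derive_floor([7, 3, 8, 2, -4], 2) -> None  [called from settle_round, line 8]
Log origins:
  1: from main, line 21
  2: from settle_round, line 7
A correct fix: line 3: replace `marks[width]` with `marks[gap]`.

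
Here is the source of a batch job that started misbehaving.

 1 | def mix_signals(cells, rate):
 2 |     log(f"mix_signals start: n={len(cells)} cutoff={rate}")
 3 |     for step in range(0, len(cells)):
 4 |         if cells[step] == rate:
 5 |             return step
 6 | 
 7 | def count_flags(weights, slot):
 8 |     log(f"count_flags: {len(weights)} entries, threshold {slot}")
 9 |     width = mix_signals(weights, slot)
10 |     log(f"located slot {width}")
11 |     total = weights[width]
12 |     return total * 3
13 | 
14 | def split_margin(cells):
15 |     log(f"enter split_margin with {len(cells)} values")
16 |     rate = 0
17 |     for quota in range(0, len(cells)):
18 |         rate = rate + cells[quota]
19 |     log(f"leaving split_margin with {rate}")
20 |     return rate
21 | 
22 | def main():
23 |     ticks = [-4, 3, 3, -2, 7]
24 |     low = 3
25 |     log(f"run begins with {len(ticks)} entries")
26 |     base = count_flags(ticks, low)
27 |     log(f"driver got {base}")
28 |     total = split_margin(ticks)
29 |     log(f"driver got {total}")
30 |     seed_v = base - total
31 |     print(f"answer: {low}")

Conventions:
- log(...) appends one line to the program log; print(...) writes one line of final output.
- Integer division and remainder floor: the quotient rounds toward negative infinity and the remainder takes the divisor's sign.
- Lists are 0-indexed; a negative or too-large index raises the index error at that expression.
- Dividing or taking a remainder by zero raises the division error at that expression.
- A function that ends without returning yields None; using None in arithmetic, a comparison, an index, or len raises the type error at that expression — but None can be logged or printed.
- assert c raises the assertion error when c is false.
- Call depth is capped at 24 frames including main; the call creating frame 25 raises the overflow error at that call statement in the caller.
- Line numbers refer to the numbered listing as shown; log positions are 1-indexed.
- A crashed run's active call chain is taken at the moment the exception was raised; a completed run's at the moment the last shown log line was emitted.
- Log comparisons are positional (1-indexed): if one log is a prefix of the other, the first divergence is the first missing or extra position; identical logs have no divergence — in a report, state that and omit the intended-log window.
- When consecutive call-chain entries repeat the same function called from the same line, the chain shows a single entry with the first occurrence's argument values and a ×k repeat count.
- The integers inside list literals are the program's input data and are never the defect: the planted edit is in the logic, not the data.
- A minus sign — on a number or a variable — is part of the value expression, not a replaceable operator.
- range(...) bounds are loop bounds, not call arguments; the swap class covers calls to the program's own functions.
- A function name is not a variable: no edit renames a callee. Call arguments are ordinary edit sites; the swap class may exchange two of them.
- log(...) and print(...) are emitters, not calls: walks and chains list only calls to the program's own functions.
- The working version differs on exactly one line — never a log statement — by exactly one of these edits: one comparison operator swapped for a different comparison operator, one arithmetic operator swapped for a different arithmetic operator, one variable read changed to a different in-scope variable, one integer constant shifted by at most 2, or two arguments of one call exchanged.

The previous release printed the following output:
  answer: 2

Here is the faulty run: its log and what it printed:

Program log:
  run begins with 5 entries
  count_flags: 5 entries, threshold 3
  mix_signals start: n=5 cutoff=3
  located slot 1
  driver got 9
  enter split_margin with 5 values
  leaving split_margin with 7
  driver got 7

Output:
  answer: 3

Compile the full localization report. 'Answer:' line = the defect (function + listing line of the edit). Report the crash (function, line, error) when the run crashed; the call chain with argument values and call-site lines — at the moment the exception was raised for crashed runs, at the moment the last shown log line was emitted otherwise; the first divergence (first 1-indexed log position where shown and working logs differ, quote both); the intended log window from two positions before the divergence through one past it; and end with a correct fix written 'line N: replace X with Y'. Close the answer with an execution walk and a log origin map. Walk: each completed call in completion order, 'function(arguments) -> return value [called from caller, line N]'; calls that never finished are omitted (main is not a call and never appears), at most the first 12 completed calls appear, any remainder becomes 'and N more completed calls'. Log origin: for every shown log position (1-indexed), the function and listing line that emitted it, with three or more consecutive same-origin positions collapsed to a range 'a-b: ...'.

Answer: the defect is in main at line 31.
Key fact: Nothing in the log betrays the bug — only the output does.
Call chain: main.
First divergence: none — the logs agree in full.
Execution walk:
  mix_signals([-4, 3, 3, -2, 7], 3) -> 1  [called from count_flags, line 9]
  count_flags([-4, 3, 3, -2, 7], 3) -> 9  [called from main, line 26]
  split_margin([-4, 3, 3, -2, 7]) -> 7  [called from main, line 28]
Origin of each log line:
  1: logged in main at line 25
  2: logged in count_flags at line 8
  3: logged in mix_signals at line 2
  4: logged in count_flags at line 10
  5: logged in main at line 27
  6: logged in split_margin at line 15
  7: logged in split_margin at line 19
  8: logged in main at line 29
A correct fix: line 31: replace `low` with `seed_v`.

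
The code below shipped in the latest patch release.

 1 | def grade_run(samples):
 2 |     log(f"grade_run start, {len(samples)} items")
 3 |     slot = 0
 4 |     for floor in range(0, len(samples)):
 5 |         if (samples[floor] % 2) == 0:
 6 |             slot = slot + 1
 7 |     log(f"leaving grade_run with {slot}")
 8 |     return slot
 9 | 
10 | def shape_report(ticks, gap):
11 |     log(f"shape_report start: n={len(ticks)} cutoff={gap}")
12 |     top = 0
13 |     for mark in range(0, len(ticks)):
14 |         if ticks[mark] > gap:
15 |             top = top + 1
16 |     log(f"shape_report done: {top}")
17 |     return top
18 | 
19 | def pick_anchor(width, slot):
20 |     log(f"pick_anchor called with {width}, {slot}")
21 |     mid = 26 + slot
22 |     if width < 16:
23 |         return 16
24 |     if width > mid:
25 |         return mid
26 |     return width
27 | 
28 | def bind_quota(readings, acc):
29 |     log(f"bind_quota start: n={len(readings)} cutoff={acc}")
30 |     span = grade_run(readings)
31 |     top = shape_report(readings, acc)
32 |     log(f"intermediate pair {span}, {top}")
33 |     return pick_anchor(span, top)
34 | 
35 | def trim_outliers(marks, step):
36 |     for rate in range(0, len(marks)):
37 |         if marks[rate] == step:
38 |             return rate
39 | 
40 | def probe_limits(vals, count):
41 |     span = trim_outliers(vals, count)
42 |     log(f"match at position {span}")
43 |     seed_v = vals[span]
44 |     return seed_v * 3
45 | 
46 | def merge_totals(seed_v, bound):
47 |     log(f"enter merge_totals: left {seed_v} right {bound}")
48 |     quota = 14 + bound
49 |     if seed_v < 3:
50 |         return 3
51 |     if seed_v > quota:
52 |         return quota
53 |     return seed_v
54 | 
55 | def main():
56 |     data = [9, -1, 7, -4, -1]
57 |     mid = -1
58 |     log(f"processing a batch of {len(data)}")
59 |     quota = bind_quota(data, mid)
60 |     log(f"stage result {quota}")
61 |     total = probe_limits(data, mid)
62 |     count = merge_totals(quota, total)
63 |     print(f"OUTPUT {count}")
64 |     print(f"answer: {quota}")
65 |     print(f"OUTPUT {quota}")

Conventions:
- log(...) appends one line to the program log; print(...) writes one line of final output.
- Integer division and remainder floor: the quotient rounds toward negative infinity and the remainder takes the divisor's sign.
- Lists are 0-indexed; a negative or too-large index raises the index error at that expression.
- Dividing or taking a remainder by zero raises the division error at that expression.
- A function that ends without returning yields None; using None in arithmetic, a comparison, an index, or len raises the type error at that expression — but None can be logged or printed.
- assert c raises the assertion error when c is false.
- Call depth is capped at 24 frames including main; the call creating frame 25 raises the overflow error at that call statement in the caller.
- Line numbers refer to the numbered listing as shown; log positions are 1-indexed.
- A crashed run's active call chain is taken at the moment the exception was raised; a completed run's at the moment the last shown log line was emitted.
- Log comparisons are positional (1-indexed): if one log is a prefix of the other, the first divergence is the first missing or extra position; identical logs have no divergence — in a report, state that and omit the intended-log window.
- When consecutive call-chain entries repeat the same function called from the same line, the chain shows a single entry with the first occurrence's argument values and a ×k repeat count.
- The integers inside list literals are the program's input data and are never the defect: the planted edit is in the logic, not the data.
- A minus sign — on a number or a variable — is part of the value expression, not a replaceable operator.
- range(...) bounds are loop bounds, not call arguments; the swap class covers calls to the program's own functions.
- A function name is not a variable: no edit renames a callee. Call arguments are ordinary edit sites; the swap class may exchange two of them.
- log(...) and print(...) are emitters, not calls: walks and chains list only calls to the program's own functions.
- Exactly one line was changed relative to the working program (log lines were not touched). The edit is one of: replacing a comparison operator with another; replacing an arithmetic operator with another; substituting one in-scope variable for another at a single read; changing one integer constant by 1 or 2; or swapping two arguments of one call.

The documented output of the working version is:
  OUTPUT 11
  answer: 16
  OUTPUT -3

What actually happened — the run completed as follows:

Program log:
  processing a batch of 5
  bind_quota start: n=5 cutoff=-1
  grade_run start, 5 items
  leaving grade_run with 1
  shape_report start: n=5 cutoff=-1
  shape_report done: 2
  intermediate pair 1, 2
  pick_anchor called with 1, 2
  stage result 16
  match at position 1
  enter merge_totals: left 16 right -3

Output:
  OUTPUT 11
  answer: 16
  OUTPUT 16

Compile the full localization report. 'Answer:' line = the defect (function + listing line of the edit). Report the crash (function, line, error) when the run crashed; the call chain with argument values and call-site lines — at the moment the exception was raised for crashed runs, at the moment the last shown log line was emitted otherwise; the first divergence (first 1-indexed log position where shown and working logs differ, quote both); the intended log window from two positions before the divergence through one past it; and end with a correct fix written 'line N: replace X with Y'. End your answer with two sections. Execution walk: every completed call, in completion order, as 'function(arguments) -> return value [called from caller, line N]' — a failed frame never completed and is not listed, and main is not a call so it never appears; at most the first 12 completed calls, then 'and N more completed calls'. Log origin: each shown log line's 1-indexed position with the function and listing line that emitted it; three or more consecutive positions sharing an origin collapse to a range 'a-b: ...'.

Answer: the defect is in main at line 65.
Key observation: Log streams are identical — the defect surfaces only in the printed output.
Call chain: main -> merge_totals(16, -3) (called at line 62).
First divergence: none — the logs agree in full.
Execution walk:
  grade_run([9, -1, 7, -4, -1]) -> 1  [called from bind_quota, line 30]
  shape_report([9, -1, 7, -4, -1], -1) -> 2  [called from bind_quota, line 31]
  pick_anchor(1, 2) -> 16  [called from bind_quota, line 33]
  bind_quota([9, -1, 7, -4, -1], -1) -> 16  [called from main, line 59]
  trim_outliers([9, -1, 7, -4, -1], -1) -> 1  [called from probe_limits, line 41]
  probe_limits([9, -1, 7, -4, -1], -1) -> -3  [called from main, line 61]
  merge_totals(16, -3) -> 11  [called from main, line 62]
Log line origins:
  1: from main, line 58
  2: from bind_quota, line 29
  3: from grade_run, line 2
  4: from grade_run, line 7
  5: from shape_report, line 11
  6: from shape_report, line 16
  7: from bind_quota, line 32
  8: from pick_anchor, line 20
  9: from main, line 60
  10: from probe_limits, line 42
  11: from merge_totals, line 47
A correct fix: line 65: replace `quota` with `total`.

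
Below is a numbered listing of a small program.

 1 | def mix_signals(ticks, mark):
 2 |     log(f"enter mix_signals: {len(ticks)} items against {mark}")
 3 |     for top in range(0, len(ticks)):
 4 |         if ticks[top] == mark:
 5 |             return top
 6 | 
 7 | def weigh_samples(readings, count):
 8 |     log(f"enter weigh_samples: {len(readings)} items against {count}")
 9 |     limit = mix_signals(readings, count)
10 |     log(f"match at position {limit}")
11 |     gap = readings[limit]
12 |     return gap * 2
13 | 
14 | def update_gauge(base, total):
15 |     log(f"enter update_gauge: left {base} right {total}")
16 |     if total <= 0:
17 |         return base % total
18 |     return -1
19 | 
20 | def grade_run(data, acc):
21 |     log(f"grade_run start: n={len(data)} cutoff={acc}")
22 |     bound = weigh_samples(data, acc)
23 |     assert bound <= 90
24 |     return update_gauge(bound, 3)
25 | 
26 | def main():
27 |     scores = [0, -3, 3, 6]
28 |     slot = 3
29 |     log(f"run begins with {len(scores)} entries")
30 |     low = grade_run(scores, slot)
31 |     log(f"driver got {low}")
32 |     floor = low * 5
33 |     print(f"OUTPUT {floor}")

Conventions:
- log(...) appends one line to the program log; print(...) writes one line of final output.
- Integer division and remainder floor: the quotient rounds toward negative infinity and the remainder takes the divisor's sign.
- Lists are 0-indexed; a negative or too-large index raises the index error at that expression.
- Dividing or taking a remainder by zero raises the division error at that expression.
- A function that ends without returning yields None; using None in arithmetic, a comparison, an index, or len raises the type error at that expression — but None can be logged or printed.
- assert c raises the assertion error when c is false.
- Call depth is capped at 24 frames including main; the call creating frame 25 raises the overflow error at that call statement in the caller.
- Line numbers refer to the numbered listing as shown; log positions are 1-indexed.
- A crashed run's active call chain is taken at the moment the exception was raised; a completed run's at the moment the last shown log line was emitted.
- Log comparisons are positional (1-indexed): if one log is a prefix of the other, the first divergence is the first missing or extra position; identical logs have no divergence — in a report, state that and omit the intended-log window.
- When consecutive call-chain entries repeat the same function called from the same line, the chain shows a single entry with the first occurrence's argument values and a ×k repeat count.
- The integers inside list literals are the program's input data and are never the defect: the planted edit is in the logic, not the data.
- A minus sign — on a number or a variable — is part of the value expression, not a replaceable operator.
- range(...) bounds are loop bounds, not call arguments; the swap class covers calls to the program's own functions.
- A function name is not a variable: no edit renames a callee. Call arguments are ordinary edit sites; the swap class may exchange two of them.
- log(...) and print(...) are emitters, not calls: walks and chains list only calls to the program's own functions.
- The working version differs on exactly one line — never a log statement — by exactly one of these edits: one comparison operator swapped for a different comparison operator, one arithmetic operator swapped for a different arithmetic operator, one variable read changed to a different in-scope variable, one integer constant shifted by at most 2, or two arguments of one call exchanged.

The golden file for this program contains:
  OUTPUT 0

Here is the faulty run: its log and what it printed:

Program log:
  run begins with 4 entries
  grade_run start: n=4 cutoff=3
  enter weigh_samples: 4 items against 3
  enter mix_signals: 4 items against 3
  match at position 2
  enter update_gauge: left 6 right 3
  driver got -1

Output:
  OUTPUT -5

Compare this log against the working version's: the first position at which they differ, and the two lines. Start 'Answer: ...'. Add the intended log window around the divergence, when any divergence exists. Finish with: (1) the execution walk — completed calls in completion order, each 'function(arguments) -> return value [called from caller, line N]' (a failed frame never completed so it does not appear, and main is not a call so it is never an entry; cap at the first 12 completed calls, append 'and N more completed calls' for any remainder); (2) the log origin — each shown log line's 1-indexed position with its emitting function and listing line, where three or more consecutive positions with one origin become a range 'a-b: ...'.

Answer: position 7 — the shown line 'driver got -1' should read 'driver got 0'.
Intended log window:
  5: match at position 2
  6: enter update_gauge: left 6 right 3
  7: driver got 0
Execution walk:
  mix_signals([0, -3, 3, 6], 3) -> 2  [called from weigh_samples, line 9]
  weigh_samples([0, -3, 3, 6], 3) -> 6  [called from grade_run, line 22]
  update_gauge(6, 3) -> -1  [called from grade_run, line 24]
  grade_run([0, -3, 3, 6], 3) -> -1  [called from main, line 30]
Origin of each log line:
  1: emitted by main (line 29)
  2: emitted by grade_run (line 21)
  3: emitted by weigh_samples (line 8)
  4: emitted by mix_signals (line 2)
  5: emitted by weigh_samples (line 10)
  6: emitted by update_gauge (line 15)
  7: emitted by main (line 31)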